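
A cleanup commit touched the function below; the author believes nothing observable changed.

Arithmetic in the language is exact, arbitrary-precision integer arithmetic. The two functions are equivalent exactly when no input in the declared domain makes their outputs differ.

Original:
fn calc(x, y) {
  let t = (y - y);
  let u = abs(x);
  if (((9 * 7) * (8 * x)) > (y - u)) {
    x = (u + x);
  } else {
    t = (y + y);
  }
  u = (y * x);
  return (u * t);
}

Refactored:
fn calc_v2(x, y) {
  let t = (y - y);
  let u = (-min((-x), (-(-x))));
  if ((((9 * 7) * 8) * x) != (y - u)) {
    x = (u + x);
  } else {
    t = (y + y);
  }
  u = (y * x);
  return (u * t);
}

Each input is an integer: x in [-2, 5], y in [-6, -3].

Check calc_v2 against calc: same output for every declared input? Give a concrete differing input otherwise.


These are not equivalent — on x=-2, y=-6 the outputs split (-144 vs 0).
calc: t becomes 0; next u becomes 2; next (((9 * 7) * (8 * x)) > (y - u)) evaluates to false; next t becomes -12; next u becomes 12; next final value -144
calc_v2: t becomes 0; next u becomes 2; next ((((9 * 7) * 8) * x) != (y - u)) evaluates to true; next x becomes 0; next u becomes 0; next final value 0
verdict: not equivalent; witness: x=-2, y=-6


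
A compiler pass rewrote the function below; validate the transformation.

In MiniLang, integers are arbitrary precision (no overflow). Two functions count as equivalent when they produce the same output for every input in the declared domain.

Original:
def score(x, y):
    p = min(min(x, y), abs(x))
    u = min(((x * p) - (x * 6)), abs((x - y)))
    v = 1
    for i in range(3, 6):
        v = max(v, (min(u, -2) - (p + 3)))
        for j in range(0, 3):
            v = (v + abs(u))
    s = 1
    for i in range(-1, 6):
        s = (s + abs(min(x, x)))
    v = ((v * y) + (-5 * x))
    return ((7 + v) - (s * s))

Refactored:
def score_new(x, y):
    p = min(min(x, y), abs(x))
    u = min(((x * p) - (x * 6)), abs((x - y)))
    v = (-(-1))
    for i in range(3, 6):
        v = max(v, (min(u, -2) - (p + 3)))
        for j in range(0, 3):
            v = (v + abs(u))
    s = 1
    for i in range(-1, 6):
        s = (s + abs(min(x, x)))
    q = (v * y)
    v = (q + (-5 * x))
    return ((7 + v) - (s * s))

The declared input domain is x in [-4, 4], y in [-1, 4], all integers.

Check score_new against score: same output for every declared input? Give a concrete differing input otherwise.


Equivalent — the differences include local variable names differ; also statement counts differ, yet no declared input distinguishes the two.
Spot check at x=0, y=4 — score: p becomes 0; next u becomes 0; next v becomes 1; next at i=3:; next v becomes 1; next at j=0:; next v becomes 1; next at j=1:; next v becomes 1; next at j=2:; next v becomes 1; next at i=4:; next v becomes 1; next at j=0:; next v becomes 1; next at j=1:; next v becomes 1; next at j=2:; next v becomes 1; next at i=5:; next v becomes 1; next at j=0:; next v becomes 1; next at j=1:; next v becomes 1; next at j=2:; next v becomes 1; next s becomes 1; next at i=-1:; next s becomes 1; next at i=0:; next s becomes 1; next at i=1:; next s becomes 1; next at i=2:; next s becomes 1; next at i=3:; next s becomes 1; next at i=4:; next s becomes 1; next at i=5:; next s becomes 1; next v becomes 4; next final value 10. score_new: p becomes 0; next u becomes 0; next v becomes 1; next at i=3:; next v becomes 1; next at j=0:; next v becomes 1; next at j=1:; next v becomes 1; next at j=2:; next v becomes 1; next at i=4:; next v becomes 1; next at j=0:; next v becomes 1; next at j=1:; next v becomes 1; next at j=2:; next v becomes 1; next at i=5:; next v becomes 1; next at j=0:; next v becomes 1; next at j=1:; next v becomes 1; next at j=2:; next v becomes 1; next s becomes 1; next at i=-1:; next s becomes 1; next at i=0:; next s becomes 1; next at i=1:; next s becomes 1; next at i=2:; next s becomes 1; next at i=3:; next s becomes 1; next at i=4:; next s becomes 1; next at i=5:; next s becomes 1; next q becomes 4; next v becomes 4; next final value 10. Both give 10.
Every one of the 54 inputs gives matching results.
verdict: equivalent


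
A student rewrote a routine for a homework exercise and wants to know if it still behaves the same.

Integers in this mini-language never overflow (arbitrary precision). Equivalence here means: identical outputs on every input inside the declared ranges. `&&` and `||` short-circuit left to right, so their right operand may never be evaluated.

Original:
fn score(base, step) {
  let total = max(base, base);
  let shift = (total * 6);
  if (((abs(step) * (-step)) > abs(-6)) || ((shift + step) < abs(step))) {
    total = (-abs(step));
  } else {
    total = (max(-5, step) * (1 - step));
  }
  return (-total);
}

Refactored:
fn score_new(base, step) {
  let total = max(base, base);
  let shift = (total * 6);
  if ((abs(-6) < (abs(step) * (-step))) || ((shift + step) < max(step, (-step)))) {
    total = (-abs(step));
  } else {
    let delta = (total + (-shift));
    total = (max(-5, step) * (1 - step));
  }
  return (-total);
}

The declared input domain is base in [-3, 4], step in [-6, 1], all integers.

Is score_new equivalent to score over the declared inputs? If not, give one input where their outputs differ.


This is a faithful refactor — arithmetic usage differs; comparison usage differs; statement counts differ; local variable names differ; min/max/abs usage differs, but the computed results match everywhere.
Tracing base=-3, step=0: score: total = -3; shift = -18; (((abs(step) * (-step)) > abs(-6)) || ((shift + step) < abs(step))) -> true; total = 0; return 0 | score_new: total = -3; shift = -18; ((abs(-6) < (abs(step) * (-step))) || ((shift + step) < max(step, (-step)))) -> true; total = 0; return 0 — matching result 0.
Sweeping the whole domain (64 inputs) finds no disagreement.
verdict: equivalent


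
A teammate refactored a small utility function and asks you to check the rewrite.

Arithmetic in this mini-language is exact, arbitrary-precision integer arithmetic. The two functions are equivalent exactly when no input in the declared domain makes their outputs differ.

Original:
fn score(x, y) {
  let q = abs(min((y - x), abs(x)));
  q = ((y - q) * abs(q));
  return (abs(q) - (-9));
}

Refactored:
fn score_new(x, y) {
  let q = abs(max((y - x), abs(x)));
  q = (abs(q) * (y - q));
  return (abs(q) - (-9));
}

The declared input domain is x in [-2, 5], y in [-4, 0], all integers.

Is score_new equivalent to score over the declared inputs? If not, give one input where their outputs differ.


x=-2, y=-3 yields 13 from score but 19 from score_new.
verdict: not equivalent; witness: x=-2, y=-3


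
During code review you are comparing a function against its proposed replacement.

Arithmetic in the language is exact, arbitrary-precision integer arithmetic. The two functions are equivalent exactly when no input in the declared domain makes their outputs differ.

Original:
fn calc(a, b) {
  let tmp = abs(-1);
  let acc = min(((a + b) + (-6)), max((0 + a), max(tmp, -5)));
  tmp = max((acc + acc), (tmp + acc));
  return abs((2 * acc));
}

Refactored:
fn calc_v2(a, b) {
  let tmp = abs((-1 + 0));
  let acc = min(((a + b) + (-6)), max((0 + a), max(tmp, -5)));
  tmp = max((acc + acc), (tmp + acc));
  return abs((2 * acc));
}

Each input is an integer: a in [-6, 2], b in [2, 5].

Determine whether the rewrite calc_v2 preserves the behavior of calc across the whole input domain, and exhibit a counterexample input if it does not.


Comparing the listings, the differences include: constant usage differs, arithmetic usage differs.
Spot check at a=-4, b=4 — calc: tmp becomes 1; next acc becomes -6; next tmp becomes -5; next final value 12. calc_v2: tmp becomes 1; next acc becomes -6; next tmp becomes -5; next final value 12. Both give 12.
Across all 36 domain points the two functions coincide.
verdict: equivalent


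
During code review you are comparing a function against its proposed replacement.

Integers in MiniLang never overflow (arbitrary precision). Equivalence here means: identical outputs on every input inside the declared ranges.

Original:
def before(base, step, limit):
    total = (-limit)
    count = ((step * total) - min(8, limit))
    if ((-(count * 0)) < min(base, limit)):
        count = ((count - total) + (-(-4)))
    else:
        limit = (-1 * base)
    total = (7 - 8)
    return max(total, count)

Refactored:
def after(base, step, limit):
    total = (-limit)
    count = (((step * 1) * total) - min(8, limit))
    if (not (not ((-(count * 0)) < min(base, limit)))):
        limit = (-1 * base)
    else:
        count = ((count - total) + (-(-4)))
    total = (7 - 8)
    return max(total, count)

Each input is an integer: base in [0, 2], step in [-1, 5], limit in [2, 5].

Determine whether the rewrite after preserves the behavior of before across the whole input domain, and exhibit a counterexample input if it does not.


Evaluate both at base=0, step=-1, limit=2.
before: total = -2; count = 0; ((-(count * 0)) < min(base, limit)) -> false; limit = 0; total = -1; return 0
after: total = -2; count = 0; (not (not ((-(count * 0)) < min(base, limit)))) -> false; count = 6; total = -1; return 6
0 and 6 differ, so these are not the same function on this domain.
verdict: not equivalent; witness: base=0, step=-1, limit=2


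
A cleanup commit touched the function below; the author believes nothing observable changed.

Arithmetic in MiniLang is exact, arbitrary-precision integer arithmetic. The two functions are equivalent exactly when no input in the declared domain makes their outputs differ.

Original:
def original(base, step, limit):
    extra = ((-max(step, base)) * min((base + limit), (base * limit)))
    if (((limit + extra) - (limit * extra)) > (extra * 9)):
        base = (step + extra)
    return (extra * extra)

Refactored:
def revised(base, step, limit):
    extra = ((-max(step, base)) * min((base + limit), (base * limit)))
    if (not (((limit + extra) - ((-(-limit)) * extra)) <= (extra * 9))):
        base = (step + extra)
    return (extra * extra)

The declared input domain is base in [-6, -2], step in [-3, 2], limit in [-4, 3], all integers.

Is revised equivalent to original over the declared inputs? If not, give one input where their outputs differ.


Equivalent — the differences include comparison usage differs; boolean connective usage differs, yet no declared input distinguishes the two.
As a probe, take base=-5, step=2, limit=-1: original runs extra := 12 | (((limit + extra) - (limit * extra)) > (extra * 9)): false | result 144; revised runs extra := 12 | (not (((limit + extra) - ((-(-limit)) * extra)) <= (extra * 9))): false | result 144; both end at 144.
Across all 240 domain points the two functions coincide.
verdict: equivalent


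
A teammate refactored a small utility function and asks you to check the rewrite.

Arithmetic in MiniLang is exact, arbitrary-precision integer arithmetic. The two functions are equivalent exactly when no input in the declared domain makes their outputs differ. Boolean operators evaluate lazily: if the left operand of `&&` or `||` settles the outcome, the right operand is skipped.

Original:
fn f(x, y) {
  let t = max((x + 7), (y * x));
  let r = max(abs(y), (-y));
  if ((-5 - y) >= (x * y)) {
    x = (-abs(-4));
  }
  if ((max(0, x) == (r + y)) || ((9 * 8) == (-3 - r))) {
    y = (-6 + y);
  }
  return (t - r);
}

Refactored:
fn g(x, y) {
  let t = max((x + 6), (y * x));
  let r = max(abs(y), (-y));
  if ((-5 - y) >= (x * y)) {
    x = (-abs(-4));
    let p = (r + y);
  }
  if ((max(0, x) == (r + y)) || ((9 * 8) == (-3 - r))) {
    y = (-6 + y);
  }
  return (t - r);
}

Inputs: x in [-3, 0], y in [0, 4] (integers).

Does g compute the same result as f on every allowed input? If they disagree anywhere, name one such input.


At x=-3, y=0: f gives 4, g gives 3.
verdict: not equivalent; witness: x=-3, y=0


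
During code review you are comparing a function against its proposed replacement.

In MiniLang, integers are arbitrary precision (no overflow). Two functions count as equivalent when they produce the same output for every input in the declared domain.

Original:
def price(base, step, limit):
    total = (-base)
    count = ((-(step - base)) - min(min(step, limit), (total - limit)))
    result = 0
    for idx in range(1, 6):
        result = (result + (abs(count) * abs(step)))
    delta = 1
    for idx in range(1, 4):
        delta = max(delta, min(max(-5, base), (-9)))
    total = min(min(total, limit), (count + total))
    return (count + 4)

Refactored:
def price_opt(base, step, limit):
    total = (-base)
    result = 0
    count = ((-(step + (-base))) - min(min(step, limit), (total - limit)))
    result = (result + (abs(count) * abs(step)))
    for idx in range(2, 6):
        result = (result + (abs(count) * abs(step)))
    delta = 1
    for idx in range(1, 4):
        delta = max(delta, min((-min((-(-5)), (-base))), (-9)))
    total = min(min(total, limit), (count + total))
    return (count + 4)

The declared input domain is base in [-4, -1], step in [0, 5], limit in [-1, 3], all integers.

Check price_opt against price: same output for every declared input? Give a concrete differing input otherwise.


Although statement counts differ, plus loop structure differs, plus arithmetic usage differs, plus min/max/abs usage differs, 120/120 inputs agree.
verdict: equivalent


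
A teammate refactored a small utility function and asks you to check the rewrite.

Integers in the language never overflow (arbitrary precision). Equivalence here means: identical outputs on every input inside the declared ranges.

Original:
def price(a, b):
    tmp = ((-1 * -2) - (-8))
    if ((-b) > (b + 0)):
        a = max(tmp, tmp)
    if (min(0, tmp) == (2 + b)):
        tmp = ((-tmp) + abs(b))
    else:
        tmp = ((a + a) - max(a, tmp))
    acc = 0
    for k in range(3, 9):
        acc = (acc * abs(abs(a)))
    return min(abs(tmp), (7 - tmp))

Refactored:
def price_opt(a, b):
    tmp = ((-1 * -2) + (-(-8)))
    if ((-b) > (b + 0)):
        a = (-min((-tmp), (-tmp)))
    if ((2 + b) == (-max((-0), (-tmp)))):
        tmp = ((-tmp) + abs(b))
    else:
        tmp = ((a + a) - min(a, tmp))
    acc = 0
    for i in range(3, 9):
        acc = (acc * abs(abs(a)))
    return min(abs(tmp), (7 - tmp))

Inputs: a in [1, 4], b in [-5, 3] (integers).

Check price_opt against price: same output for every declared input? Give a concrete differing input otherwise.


Try a=1, b=0.
price: tmp = 10; ((-b) > (b + 0)) -> false; (min(0, tmp) == (2 + b)) -> false; tmp = -8; acc = 0; [k=3]; acc = 0; [k=4]; acc = 0; [k=5]; acc = 0; [k=6]; acc = 0; [k=7]; acc = 0; [k=8]; acc = 0; return 8
price_opt: tmp = 10; ((-b) > (b + 0)) -> false; ((2 + b) == (-max((-0), (-tmp)))) -> false; tmp = 1; acc = 0; [i=3]; acc = 0; [i=4]; acc = 0; [i=5]; acc = 0; [i=6]; acc = 0; [i=7]; acc = 0; [i=8]; acc = 0; return 1
8 != 1, so the rewrite changes behavior.
verdict: not equivalent; witness: a=1, b=0


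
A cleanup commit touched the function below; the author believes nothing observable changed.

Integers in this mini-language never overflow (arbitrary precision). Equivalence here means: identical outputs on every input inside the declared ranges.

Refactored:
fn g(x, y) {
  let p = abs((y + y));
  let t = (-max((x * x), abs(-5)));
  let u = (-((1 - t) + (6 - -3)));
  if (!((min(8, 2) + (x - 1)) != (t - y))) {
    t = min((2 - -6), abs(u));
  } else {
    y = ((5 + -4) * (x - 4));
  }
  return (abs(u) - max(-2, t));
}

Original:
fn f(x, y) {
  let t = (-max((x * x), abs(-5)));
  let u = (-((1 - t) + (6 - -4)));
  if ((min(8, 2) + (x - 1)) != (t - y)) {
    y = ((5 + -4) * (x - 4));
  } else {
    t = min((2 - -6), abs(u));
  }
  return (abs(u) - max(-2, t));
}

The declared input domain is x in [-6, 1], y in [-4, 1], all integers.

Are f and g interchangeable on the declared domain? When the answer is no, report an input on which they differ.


Take x=-6, y=-4.
f: t = -36; u = -47; ((min(8, 2) + (x - 1)) != (t - y)) -> true; y = -10; return 49
g: p = 8; t = -36; u = -46; (!((min(8, 2) + (x - 1)) != (t - y))) -> false; y = -10; return 48
49 against 48: the behavior changed.
verdict: not equivalent; witness: x=-6, y=-4


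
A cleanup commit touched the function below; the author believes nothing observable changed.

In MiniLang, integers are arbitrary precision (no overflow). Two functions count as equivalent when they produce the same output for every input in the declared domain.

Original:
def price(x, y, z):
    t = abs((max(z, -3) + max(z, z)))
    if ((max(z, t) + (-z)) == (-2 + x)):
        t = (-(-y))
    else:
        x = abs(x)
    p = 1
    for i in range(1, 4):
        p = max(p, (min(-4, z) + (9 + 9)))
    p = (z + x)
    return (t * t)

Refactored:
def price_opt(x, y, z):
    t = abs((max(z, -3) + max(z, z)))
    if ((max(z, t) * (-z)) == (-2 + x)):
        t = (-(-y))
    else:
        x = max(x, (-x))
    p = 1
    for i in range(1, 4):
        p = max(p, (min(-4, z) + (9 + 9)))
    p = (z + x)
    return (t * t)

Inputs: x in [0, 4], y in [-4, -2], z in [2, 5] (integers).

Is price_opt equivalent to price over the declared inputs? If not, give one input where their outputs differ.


There is a counterexample at x=4, y=-3, z=2: 9 on one side, 16 on the other.
price: t=4, then ((max(z, t) + (-z)) == (-2 + x)) is true, then t=-3, then p=1, then (i=1), then p=14, then (i=2), then p=14, then (i=3), then p=14, then p=6, then returns 9
price_opt: t=4, then ((max(z, t) * (-z)) == (-2 + x)) is false, then x=4, then p=1, then (i=1), then p=14, then (i=2), then p=14, then (i=3), then p=14, then p=6, then returns 16
verdict: not equivalent; witness: x=4, y=-3, z=2


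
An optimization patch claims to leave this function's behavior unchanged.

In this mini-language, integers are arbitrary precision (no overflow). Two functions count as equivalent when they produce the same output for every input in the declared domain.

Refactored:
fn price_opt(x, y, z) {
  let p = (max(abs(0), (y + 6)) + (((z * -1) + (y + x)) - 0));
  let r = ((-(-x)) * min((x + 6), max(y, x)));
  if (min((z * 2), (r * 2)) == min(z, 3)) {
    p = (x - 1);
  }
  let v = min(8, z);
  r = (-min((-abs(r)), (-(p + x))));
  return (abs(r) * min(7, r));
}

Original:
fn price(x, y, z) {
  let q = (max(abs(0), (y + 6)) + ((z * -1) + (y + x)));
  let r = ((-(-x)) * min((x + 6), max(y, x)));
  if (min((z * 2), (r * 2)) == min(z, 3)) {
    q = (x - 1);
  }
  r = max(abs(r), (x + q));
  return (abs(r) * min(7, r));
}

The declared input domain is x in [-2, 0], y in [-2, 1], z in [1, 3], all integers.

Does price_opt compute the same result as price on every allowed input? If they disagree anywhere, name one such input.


The two versions differ — the changes include statement counts differ, plus arithmetic usage differs, plus min/max/abs usage differs, plus constant usage differs, plus local variable names differ.
Tracing x=-1, y=1, z=2: price: q := 5 | r := -1 | (min((z * 2), (r * 2)) == min(z, 3)): false | r := 4 | result 16 | price_opt: p := 5 | r := -1 | (min((z * 2), (r * 2)) == min(z, 3)): false | v := 2 | r := 4 | result 16 — matching result 16.
An exhaustive pass over the 36 declared inputs shows identical outputs.
verdict: equivalent


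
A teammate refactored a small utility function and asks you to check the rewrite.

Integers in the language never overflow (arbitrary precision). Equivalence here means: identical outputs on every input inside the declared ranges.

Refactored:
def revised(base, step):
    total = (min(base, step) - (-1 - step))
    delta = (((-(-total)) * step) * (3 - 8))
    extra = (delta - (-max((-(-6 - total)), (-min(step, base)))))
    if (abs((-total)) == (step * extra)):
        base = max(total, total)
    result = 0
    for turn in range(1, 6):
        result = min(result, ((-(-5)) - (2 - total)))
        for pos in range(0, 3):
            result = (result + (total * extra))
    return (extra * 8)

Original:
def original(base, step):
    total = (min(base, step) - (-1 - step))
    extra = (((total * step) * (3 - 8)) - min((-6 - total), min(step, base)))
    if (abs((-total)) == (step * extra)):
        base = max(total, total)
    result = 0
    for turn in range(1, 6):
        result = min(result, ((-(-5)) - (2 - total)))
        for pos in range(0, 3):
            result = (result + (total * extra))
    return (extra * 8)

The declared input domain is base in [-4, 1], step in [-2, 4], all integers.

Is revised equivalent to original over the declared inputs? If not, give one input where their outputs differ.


Although local variable names differ, statement counts differ, min/max/abs usage differs, 42/42 inputs agree.
verdict: equivalent


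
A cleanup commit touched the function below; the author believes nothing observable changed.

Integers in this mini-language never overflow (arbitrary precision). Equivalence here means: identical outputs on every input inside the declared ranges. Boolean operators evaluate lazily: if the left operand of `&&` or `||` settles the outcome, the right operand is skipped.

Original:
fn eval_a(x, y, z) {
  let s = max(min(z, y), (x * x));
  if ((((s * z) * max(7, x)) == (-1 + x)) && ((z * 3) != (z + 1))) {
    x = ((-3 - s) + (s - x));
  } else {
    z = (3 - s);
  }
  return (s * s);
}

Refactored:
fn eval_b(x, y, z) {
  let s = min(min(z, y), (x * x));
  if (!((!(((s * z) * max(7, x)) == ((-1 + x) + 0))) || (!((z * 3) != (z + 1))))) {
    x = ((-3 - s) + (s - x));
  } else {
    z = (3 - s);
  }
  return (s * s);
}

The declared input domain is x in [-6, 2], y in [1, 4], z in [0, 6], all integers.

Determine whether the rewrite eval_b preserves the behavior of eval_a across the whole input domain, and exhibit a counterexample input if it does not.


Take x=-6, y=1, z=0.
eval_a: s=36, then ((((s * z) * max(7, x)) == (-1 + x)) && ((z * 3) != (z + 1))) is false, then z=-33, then returns 1296
eval_b: s=0, then (!((!(((s * z) * max(7, x)) == ((-1 + x) + 0))) || (!((z * 3) != (z + 1))))) is false, then z=3, then returns 0
1296 against 0: the behavior changed.
verdict: not equivalent; witness: x=-6, y=1, z=0


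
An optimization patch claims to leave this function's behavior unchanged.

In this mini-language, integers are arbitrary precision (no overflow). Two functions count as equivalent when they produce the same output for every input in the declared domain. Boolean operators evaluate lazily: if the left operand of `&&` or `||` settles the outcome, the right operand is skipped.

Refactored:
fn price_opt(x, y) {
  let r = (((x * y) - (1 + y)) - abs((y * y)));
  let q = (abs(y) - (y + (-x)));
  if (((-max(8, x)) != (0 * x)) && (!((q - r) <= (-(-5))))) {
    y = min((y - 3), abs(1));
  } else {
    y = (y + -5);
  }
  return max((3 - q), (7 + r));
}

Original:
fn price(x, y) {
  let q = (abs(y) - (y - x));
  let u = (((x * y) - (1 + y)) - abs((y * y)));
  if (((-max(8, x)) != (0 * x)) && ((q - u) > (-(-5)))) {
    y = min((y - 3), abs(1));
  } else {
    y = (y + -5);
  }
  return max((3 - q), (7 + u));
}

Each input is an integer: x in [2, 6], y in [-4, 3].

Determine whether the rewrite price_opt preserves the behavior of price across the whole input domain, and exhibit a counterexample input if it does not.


Equivalent — the differences include arithmetic usage differs, and boolean connective usage differs, and comparison usage differs, and local variable names differ, yet no declared input distinguishes the two.
Spot check at x=3, y=-3 — price: q = 9; u = -16; (((-max(8, x)) != (0 * x)) && ((q - u) > (-(-5)))) -> true; y = -6; return -6. price_opt: r = -16; q = 9; (((-max(8, x)) != (0 * x)) && (!((q - r) <= (-(-5))))) -> true; y = -6; return -6. Both give -6.
Sweeping the whole domain (40 inputs) finds no disagreement.
verdict: equivalent


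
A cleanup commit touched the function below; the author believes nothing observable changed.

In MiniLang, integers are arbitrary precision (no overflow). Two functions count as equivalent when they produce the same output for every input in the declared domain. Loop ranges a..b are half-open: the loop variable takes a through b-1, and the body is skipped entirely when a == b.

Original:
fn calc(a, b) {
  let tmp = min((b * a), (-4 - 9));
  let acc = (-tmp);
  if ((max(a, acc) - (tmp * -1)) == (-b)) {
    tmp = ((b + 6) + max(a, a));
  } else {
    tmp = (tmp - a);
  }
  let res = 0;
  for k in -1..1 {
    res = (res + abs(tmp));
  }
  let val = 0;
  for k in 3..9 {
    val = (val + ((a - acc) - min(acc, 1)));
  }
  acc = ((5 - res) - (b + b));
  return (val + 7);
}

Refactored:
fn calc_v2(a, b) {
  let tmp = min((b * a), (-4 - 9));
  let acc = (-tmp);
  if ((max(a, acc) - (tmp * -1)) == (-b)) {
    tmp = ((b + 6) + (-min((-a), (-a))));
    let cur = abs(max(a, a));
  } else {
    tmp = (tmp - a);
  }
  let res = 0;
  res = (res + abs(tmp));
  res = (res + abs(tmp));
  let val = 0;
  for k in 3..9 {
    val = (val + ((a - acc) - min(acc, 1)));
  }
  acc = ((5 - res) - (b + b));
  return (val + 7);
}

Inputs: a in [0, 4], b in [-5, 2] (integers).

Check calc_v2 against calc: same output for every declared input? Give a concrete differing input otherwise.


The two versions differ — the changes include min/max/abs usage differs; and loop structure differs; and arithmetic usage differs; and statement counts differ; and local variable names differ.
Spot check at a=4, b=2 — calc: tmp becomes -13; next acc becomes 13; next ((max(a, acc) - (tmp * -1)) == (-b)) evaluates to false; next tmp becomes -17; next res becomes 0; next at k=-1:; next res becomes 17; next at k=0:; next res becomes 34; next val becomes 0; next at k=3:; next val becomes -10; next at k=4:; next val becomes -20; next at k=5:; next val becomes -30; next at k=6:; next val becomes -40; next at k=7:; next val becomes -50; next at k=8:; next val becomes -60; next acc becomes -33; next final value -53. calc_v2: tmp becomes -13; next acc becomes 13; next ((max(a, acc) - (tmp * -1)) == (-b)) evaluates to false; next tmp becomes -17; next res becomes 0; next res becomes 17; next res becomes 34; next val becomes 0; next at k=3:; next val becomes -10; next at k=4:; next val becomes -20; next at k=5:; next val becomes -30; next at k=6:; next val becomes -40; next at k=7:; next val becomes -50; next at k=8:; next val becomes -60; next acc becomes -33; next final value -53. Both give -53.
Across all 40 domain points the two functions coincide.
verdict: equivalent


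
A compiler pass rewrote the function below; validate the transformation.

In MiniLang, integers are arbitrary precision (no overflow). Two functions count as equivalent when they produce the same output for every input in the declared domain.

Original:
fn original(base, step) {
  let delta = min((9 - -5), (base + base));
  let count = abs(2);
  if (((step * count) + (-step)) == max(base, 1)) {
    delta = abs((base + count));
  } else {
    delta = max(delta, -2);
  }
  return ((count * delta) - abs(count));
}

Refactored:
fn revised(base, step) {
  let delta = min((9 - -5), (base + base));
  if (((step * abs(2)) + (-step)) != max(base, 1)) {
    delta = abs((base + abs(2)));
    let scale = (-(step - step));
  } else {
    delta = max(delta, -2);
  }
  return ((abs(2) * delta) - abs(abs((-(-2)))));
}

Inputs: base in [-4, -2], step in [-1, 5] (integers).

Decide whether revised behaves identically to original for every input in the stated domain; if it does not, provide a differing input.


Evaluate both at base=-4, step=-1.
original: delta becomes -8; next count becomes 2; next (((step * count) + (-step)) == max(base, 1)) evaluates to false; next delta becomes -2; next final value -6
revised: delta becomes -8; next (((step * abs(2)) + (-step)) != max(base, 1)) evaluates to true; next delta becomes 2; next scale becomes 0; next final value 2
-6 against 2: the behavior changed.
verdict: not equivalent; witness: base=-4, step=-1


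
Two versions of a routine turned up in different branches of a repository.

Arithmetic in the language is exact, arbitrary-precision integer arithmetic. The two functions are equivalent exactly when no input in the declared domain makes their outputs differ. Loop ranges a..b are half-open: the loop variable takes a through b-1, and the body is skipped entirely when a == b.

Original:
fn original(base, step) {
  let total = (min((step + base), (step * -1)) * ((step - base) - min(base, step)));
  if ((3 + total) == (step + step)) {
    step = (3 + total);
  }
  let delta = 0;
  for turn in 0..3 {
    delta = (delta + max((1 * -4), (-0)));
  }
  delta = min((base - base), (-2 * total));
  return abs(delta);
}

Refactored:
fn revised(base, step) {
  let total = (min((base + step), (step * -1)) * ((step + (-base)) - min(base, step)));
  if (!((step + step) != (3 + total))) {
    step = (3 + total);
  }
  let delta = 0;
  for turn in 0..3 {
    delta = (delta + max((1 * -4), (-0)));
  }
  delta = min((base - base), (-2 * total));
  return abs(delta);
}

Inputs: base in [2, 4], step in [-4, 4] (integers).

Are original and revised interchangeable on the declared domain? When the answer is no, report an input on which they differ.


Differences: arithmetic usage differs; and boolean connective usage differs; and comparison usage differs — yet all 27 inputs agree.
verdict: equivalent


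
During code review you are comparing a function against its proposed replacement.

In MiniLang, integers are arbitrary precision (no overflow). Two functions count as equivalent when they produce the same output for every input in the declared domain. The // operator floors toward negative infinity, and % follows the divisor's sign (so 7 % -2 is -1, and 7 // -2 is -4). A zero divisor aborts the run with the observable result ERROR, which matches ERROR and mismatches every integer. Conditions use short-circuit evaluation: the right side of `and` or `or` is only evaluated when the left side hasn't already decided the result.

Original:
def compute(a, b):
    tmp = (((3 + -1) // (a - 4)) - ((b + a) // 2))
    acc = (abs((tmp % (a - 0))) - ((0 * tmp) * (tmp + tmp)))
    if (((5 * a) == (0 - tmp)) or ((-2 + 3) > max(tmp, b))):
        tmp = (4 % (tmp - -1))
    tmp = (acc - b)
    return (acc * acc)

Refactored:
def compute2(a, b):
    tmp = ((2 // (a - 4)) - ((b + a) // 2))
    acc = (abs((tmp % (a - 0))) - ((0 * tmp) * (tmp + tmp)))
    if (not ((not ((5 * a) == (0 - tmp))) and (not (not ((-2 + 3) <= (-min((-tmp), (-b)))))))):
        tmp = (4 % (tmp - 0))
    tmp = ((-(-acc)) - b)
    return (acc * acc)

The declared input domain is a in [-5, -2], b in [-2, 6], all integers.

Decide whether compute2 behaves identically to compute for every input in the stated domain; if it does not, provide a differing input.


Consider the input a=-2, b=0.
compute: tmp := 0 | acc := 0 | (((5 * a) == (0 - tmp)) or ((-2 + 3) > max(tmp, b))): true | tmp := 0 | tmp := 0 | result 0
compute2: tmp := 0 | acc := 0 | (not ((not ((5 * a) == (0 - tmp))) and (not (not ((-2 + 3) <= (-min((-tmp), (-b)))))))): true | divide-by-zero, output ERROR
0 against ERROR: the behavior changed.
verdict: not equivalent; witness: a=-2, b=0


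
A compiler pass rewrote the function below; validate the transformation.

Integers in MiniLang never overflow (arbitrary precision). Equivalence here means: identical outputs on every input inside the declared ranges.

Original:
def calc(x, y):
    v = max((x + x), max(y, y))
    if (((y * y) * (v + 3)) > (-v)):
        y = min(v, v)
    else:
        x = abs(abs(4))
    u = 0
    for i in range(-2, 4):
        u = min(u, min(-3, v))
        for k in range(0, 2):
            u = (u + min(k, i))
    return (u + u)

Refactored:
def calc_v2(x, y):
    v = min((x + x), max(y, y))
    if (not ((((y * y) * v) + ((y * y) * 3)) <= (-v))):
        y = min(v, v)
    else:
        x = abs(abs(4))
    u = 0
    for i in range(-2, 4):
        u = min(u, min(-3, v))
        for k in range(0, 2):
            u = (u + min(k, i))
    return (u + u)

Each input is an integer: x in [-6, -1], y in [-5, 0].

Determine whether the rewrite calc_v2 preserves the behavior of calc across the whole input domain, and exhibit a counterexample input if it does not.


There is a counterexample at x=-6, y=-5: -16 on one side, -30 on the other.
calc: v := -5 | (((y * y) * (v + 3)) > (-v)): false | x := 4 | u := 0 | iter i=-2: | u := -5 | iter k=0: | u := -7 | iter k=1: | u := -9 | iter i=-1: | u := -9 | iter k=0: | u := -10 | iter k=1: | u := -11 | iter i=0: | u := -11 | iter k=0: | u := -11 | iter k=1: | u := -11 | iter i=1: | u := -11 | iter k=0: | u := -11 | iter k=1: | u := -10 | iter i=2: | u := -10 | iter k=0: | u := -10 | iter k=1: | u := -9 | iter i=3: | u := -9 | iter k=0: | u := -9 | iter k=1: | u := -8 | result -16
calc_v2: v := -12 | (not ((((y * y) * v) + ((y * y) * 3)) <= (-v))): false | x := 4 | u := 0 | iter i=-2: | u := -12 | iter k=0: | u := -14 | iter k=1: | u := -16 | iter i=-1: | u := -16 | iter k=0: | u := -17 | iter k=1: | u := -18 | iter i=0: | u := -18 | iter k=0: | u := -18 | iter k=1: | u := -18 | iter i=1: | u := -18 | iter k=0: | u := -18 | iter k=1: | u := -17 | iter i=2: | u := -17 | iter k=0: | u := -17 | iter k=1: | u := -16 | iter i=3: | u := -16 | iter k=0: | u := -16 | iter k=1: | u := -15 | result -30
verdict: not equivalent; witness: x=-6, y=-5


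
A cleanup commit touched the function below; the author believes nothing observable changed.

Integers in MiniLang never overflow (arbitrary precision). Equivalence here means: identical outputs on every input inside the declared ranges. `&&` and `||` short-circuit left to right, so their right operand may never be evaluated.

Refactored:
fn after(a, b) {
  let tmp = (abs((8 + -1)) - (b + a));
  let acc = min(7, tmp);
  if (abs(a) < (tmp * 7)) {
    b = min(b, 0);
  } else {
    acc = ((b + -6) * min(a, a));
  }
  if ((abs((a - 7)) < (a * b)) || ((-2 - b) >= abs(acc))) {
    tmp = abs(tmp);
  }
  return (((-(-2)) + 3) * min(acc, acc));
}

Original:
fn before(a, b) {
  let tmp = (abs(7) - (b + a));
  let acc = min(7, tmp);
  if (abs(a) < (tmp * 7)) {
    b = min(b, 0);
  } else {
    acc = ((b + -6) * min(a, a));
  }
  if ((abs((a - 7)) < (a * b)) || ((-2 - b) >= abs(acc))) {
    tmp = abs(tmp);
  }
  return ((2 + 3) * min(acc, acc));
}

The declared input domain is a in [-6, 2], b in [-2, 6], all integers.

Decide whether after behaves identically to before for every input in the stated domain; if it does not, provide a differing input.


Side by side, the visible changes include: arithmetic usage differs; also constant usage differs.
Spot check at a=-1, b=4 — before: tmp becomes 4; next acc becomes 4; next (abs(a) < (tmp * 7)) evaluates to true; next b becomes 0; next ((abs((a - 7)) < (a * b)) || ((-2 - b) >= abs(acc))) evaluates to false; next final value 20. after: tmp becomes 4; next acc becomes 4; next (abs(a) < (tmp * 7)) evaluates to true; next b becomes 0; next ((abs((a - 7)) < (a * b)) || ((-2 - b) >= abs(acc))) evaluates to false; next final value 20. Both give 20.
An exhaustive pass over the 81 declared inputs shows identical outputs.
verdict: equivalent


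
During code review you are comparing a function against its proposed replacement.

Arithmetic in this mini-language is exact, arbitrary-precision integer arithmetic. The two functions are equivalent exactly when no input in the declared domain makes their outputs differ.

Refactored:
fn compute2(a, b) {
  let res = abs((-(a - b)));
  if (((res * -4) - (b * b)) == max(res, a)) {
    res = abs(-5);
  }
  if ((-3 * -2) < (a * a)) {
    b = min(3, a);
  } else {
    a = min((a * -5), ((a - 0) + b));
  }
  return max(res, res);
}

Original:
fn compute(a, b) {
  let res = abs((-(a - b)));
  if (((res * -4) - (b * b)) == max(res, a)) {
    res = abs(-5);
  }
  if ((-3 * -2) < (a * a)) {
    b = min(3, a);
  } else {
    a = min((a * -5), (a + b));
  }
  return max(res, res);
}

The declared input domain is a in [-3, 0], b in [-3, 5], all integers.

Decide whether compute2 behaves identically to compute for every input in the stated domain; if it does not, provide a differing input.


The two are interchangeable: arithmetic usage differs; also constant usage differs, and every declared input agrees.
Tracing a=-2, b=1: compute: res = 3; (((res * -4) - (b * b)) == max(res, a)) -> false; ((-3 * -2) < (a * a)) -> false; a = -1; return 3 | compute2: res = 3; (((res * -4) - (b * b)) == max(res, a)) -> false; ((-3 * -2) < (a * a)) -> false; a = -1; return 3 — matching result 3.
Across all 36 domain points the two functions coincide.
verdict: equivalent


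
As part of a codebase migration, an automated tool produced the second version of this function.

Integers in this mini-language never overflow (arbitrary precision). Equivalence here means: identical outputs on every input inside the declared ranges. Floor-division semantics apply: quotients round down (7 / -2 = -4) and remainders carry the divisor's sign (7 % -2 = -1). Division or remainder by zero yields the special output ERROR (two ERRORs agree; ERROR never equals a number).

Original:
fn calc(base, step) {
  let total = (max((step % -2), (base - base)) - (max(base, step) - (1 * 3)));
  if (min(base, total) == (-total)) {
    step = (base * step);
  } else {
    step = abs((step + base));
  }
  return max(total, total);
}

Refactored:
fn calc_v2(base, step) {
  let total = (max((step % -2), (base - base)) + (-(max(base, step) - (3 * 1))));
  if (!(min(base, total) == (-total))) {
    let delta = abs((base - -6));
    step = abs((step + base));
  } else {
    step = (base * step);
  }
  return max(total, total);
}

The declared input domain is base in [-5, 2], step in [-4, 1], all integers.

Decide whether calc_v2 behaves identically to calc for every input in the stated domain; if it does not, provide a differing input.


Reading the diff, among the changes: min/max/abs usage differs; also statement counts differ; also constant usage differs; also local variable names differ; also boolean connective usage differs; also arithmetic usage differs.
As a probe, take base=-2, step=-1: calc runs total becomes 4; next (min(base, total) == (-total)) evaluates to false; next step becomes 3; next final value 4; calc_v2 runs total becomes 4; next (!(min(base, total) == (-total))) evaluates to true; next delta becomes 4; next step becomes 3; next final value 4; both end at 4.
Every one of the 48 inputs gives matching results.
verdict: equivalent


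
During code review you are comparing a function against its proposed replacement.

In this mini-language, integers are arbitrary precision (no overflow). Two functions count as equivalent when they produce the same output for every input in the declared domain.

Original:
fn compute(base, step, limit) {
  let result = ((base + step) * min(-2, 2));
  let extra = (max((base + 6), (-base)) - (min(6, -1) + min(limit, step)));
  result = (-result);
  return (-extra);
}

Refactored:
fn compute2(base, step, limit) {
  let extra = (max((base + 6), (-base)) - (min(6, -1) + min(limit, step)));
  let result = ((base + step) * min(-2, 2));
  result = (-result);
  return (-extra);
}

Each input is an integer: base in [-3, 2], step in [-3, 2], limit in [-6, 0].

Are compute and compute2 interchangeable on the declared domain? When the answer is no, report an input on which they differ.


Reading the diff, among the changes: same computation, different form.
One worked example (base=-2, step=-3, limit=-3) — compute: result = 10; extra = 8; result = -10; return -8; compute2: extra = 8; result = 10; result = -10; return -8; agreement on -8.
Sweeping the whole domain (252 inputs) finds no disagreement.
verdict: equivalent


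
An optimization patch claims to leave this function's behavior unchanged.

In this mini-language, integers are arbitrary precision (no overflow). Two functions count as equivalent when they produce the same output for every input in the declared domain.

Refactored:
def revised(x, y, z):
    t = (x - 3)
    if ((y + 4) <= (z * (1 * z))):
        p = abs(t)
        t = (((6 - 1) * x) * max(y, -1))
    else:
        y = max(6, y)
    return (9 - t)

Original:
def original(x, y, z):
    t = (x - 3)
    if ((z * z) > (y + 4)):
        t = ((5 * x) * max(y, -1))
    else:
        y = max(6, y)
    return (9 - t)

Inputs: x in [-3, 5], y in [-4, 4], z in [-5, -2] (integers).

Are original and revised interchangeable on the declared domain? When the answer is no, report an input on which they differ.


x=-3, y=0, z=-2 yields 15 from original but 9 from revised.
verdict: not equivalent; witness: x=-3, y=0, z=-2
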